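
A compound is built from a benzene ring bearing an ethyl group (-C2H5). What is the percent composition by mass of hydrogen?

9.49%

Atom tally by fragment:
  benzene ring core → C:6 H:6
  (− 1 ring H displaced by substituents)
  + C2H5 → C:2 H:5
Element totals:
  C: 8
  H: 10
Molecular formula: C8H10.
Molar mass = 106.168 g/mol.
Mass from H: 10 × 1.008 = 10.080 g/mol.
%H = 10.080 / 106.168 × 100 = 9.49%.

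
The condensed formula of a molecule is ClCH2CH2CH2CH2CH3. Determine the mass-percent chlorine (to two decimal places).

Element totals:
  C: 5
  H: 11
  Cl: 1
Molecular formula: C5H11Cl.
Molar mass = 106.593 g/mol.
Mass from Cl: 1 × 35.45 = 35.450 g/mol.
%Cl = 35.450 / 106.593 × 100 = 33.26%.

33.26%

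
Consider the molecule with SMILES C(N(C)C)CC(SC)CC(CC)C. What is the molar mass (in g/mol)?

203.39 g/mol

Atom tally by fragment:
  (CH3)2NCH2 → C:3 H:8 N:1
  CH2 → C:1 H:2
  CH(SCH3) → C:2 H:4 S:1
  CH2 → C:1 H:2
  CH(C2H5) → C:3 H:6
  CH3 → C:1 H:3
Element totals:
  C: 11
  H: 25
  N: 1
  S: 1
Molecular formula: C11H25NS.
  M = 11(12.011) + 25(1.008) + 14.007 + 32.06
    = 132.121 + 25.200 + 14.007 + 32.060 = 203.388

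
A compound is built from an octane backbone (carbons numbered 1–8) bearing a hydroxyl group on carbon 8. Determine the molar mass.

130.23 g/mol

Atom tally by fragment:
  CH3 → C:1 H:3
  CH2 → C:1 H:2
  CH2 → C:1 H:2
  CH2 → C:1 H:2
  CH2 → C:1 H:2
  CH2 → C:1 H:2
  CH2 → C:1 H:2
  CH2OH → C:1 H:3 O:1
Element totals:
  C: 8
  H: 18
  O: 1
Molecular formula: C8H18O.
  M = 8(12.011) + 18(1.008) + 15.999
    = 96.088 + 18.144 + 15.999 = 130.231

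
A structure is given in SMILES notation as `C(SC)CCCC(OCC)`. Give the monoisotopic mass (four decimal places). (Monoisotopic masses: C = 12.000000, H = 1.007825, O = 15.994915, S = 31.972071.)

162.1078

Atom tally by fragment:
  CH3SCH2 → C:2 H:5 S:1
  CH2 → C:1 H:2
  CH2 → C:1 H:2
  CH2 → C:1 H:2
  CH2OC2H5 → C:3 H:7 O:1
Element totals:
  C: 8
  H: 18
  O: 1
  S: 1
Molecular formula: C8H18OS.
  M = 8(12.0) + 18(1.007825) + 15.994915 + 31.972071
    = 96.000000 + 18.140850 + 15.994915 + 31.972071 = 162.107836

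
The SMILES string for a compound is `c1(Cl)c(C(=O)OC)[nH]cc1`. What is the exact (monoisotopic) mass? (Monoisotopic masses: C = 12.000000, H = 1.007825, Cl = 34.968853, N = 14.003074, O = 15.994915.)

159.0087

Atom tally by fragment:
  pyrrole ring core → C:4 H:5 N:1
  (− 2 ring H displaced by substituents)
  + Cl → Cl:1
  + COOCH3 → C:2 H:3 O:2
Element totals:
  C: 6
  H: 6
  Cl: 1
  N: 1
  O: 2
Molecular formula: C6H6ClNO2.
  M = 6(12.0) + 6(1.007825) + 34.968853 + 14.003074 + 2(15.994915)
    = 72.000000 + 6.046950 + 34.968853 + 14.003074 + 31.989830 = 159.008707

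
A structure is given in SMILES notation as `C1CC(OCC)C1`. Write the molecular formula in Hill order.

C6H12O

Atom tally by fragment:
  cyclobutane ring core → C:4 H:8
  (− 1 ring H displaced by substituents)
  + OC2H5 → C:2 H:5 O:1
Element totals:
  C: 6
  H: 12
  O: 1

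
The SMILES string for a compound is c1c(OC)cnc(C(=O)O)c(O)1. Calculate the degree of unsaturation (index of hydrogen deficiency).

5

Atom tally by fragment:
  pyridine ring core → C:5 H:5 N:1
  (− 3 ring H displaced by substituents)
  + OCH3 → C:1 H:3 O:1
  + COOH → C:1 H:1 O:2
  + OH → O:1 H:1
Element totals:
  C: 7
  H: 7
  N: 1
  O: 4
Molecular formula: C7H7NO4.
DoU = (2C + 2 + N − H − X) / 2 = (2·7 + 2 + 1 − 7 − 0) / 2 = 5.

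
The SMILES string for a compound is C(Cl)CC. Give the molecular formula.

Atom tally by fragment:
  ClCH2 → C:1 H:2 Cl:1
  CH2 → C:1 H:2
  CH3 → C:1 H:3
Element totals:
  C: 3
  H: 7
  Cl: 1

C3H7Cl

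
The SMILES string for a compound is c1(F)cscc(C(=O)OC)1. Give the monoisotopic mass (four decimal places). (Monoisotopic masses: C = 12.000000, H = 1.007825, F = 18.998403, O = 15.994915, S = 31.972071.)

159.9994

Atom tally by fragment:
  thiophene ring core → C:4 H:4 S:1
  (− 2 ring H displaced by substituents)
  + F → F:1
  + COOCH3 → C:2 H:3 O:2
Element totals:
  C: 6
  H: 5
  F: 1
  O: 2
  S: 1
Molecular formula: C6H5FO2S.
  M = 6(12.0) + 5(1.007825) + 18.998403 + 2(15.994915) + 31.972071
    = 72.000000 + 5.039125 + 18.998403 + 31.989830 + 31.972071 = 159.999429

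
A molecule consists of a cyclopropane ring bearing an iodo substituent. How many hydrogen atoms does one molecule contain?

5

Atom tally by fragment:
  cyclopropane ring core → C:3 H:6
  (− 1 ring H displaced by substituents)
  + I → I:1
Element totals:
  C: 3
  H: 5
  I: 1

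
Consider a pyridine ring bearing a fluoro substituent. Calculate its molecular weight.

Atom tally by fragment:
  pyridine ring core → C:5 H:5 N:1
  (− 1 ring H displaced by substituents)
  + F → F:1
Element totals:
  C: 5
  H: 4
  F: 1
  N: 1
Molecular formula: C5H4FN.
  M = 5(12.011) + 4(1.008) + 18.998 + 14.007
    = 60.055 + 4.032 + 18.998 + 14.007 = 97.092

97.09 g/mol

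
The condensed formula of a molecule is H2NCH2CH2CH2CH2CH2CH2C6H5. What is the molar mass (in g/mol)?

177.29 g/mol

Atom tally by fragment:
  H2NCH2 → C:1 H:4 N:1
  CH2 → C:1 H:2
  CH2 → C:1 H:2
  CH2 → C:1 H:2
  CH2 → C:1 H:2
  CH2C6H5 → C:7 H:7
Element totals:
  C: 12
  H: 19
  N: 1
Molecular formula: C12H19N.
  M = 12(12.011) + 19(1.008) + 14.007
    = 144.132 + 19.152 + 14.007 = 177.291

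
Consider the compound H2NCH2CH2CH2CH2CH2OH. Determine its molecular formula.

C5H13NO

Atom tally by fragment:
  H2NCH2 → C:1 H:4 N:1
  CH2 → C:1 H:2
  CH2 → C:1 H:2
  CH2 → C:1 H:2
  CH2OH → C:1 H:3 O:1
Element totals:
  C: 5
  H: 13
  N: 1
  O: 1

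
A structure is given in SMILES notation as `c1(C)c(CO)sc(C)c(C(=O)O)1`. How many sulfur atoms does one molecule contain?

1

Atom tally by fragment:
  thiophene ring core → C:4 H:4 S:1
  (− 4 ring H displaced by substituents)
  + CH3 → C:1 H:3
  + CH2OH → C:1 H:3 O:1
  + CH3 → C:1 H:3
  + COOH → C:1 H:1 O:2
Element totals:
  C: 8
  H: 10
  O: 3
  S: 1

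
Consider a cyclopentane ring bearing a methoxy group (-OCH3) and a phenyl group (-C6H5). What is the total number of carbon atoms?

Atom tally by fragment:
  cyclopentane ring core → C:5 H:10
  (− 2 ring H displaced by substituents)
  + OCH3 → C:1 H:3 O:1
  + C6H5 → C:6 H:5
Element totals:
  C: 12
  H: 16
  O: 1

12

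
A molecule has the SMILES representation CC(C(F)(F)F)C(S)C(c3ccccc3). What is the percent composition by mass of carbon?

56.39%

Atom tally by fragment:
  CH3 → C:1 H:3
  CH(CF3) → C:2 H:1 F:3
  CH(SH) → C:1 H:2 S:1
  CH2C6H5 → C:7 H:7
Element totals:
  C: 11
  H: 13
  F: 3
  S: 1
Molecular formula: C11H13F3S.
Molar mass = 234.279 g/mol.
Mass from C: 11 × 12.011 = 132.121 g/mol.
%C = 132.121 / 234.279 × 100 = 56.39%.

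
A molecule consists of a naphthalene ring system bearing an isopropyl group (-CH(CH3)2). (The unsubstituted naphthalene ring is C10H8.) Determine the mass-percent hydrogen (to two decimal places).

Atom tally by fragment:
  naphthalene ring system core → C:10 H:8
  (− 1 ring H displaced by substituents)
  + CH(CH3)2 → C:3 H:7
Element totals:
  C: 13
  H: 14
Molecular formula: C13H14.
Molar mass = 170.255 g/mol.
Mass from H: 14 × 1.008 = 14.112 g/mol.
%H = 14.112 / 170.255 × 100 = 8.29%.

8.29%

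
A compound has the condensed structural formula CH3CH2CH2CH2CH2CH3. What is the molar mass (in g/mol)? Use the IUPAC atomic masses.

86.18 g/mol

Element totals:
  C: 6
  H: 14
Molecular formula: C6H14.
  M = 6(12.011) + 14(1.008)
    = 72.066 + 14.112 = 86.178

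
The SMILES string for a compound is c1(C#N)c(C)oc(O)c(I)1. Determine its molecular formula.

C6H4INO2

Atom tally by fragment:
  furan ring core → C:4 H:4 O:1
  (− 4 ring H displaced by substituents)
  + CN → C:1 N:1
  + CH3 → C:1 H:3
  + OH → O:1 H:1
  + I → I:1
Element totals:
  C: 6
  H: 4
  I: 1
  N: 1
  O: 2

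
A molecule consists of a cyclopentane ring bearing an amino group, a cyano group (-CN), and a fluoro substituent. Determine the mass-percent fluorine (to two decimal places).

14.82%

Atom tally by fragment:
  cyclopentane ring core → C:5 H:10
  (− 3 ring H displaced by substituents)
  + NH2 → N:1 H:2
  + CN → C:1 N:1
  + F → F:1
Element totals:
  C: 6
  H: 9
  F: 1
  N: 2
Molecular formula: C6H9FN2.
Molar mass = 128.150 g/mol.
Mass from F: 1 × 18.998 = 18.998 g/mol.
%F = 18.998 / 128.150 × 100 = 14.82%.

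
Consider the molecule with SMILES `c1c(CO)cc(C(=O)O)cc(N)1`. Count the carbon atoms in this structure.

Atom tally by fragment:
  benzene ring core → C:6 H:6
  (− 3 ring H displaced by substituents)
  + CH2OH → C:1 H:3 O:1
  + COOH → C:1 H:1 O:2
  + NH2 → N:1 H:2
Element totals:
  C: 8
  H: 9
  N: 1
  O: 3

8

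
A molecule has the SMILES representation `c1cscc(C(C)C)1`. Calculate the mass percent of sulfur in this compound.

Atom tally by fragment:
  thiophene ring core → C:4 H:4 S:1
  (− 1 ring H displaced by substituents)
  + CH(CH3)2 → C:3 H:7
Element totals:
  C: 7
  H: 10
  S: 1
Molecular formula: C7H10S.
Molar mass = 126.217 g/mol.
Mass from S: 1 × 32.06 = 32.060 g/mol.
%S = 32.060 / 126.217 × 100 = 25.40%.

25.40%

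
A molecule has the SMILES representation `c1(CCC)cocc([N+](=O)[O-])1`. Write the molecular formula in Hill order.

C7H9NO3

Atom tally by fragment:
  furan ring core → C:4 H:4 O:1
  (− 2 ring H displaced by substituents)
  + CH2CH2CH3 → C:3 H:7
  + NO2 → N:1 O:2
Element totals:
  C: 7
  H: 9
  N: 1
  O: 3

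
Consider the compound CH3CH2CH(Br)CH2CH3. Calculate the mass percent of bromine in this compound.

Element totals:
  C: 5
  H: 11
  Br: 1
Molecular formula: C5H11Br.
Molar mass = 151.047 g/mol.
Mass from Br: 1 × 79.904 = 79.904 g/mol.
%Br = 79.904 / 151.047 × 100 = 52.90%.

52.90%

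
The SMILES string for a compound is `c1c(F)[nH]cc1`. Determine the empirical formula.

Atom tally by fragment:
  pyrrole ring core → C:4 H:5 N:1
  (− 1 ring H displaced by substituents)
  + F → F:1
Element totals:
  C: 4
  H: 4
  F: 1
  N: 1
Molecular formula: C4H4FN.
gcd of subscripts (4, 1, 4, 1) = 1, so the empirical formula equals the molecular formula.

C4H4FN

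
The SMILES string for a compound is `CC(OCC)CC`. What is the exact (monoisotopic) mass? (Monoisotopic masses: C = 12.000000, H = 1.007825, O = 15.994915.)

102.1045

Atom tally by fragment:
  CH3 → C:1 H:3
  CH(OC2H5) → C:3 H:6 O:1
  CH2 → C:1 H:2
  CH3 → C:1 H:3
Element totals:
  C: 6
  H: 14
  O: 1
Molecular formula: C6H14O.
  M = 6(12.0) + 14(1.007825) + 15.994915
    = 72.000000 + 14.109550 + 15.994915 = 102.104465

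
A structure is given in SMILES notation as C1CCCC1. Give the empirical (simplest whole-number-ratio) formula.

Atom tally by fragment:
  cyclopentane ring core → C:5 H:10
Element totals:
  C: 5
  H: 10
Molecular formula: C5H10.
gcd of subscripts = 5; dividing each by 5:
  C: 5/5 = 1
  H: 10/5 = 2

CH2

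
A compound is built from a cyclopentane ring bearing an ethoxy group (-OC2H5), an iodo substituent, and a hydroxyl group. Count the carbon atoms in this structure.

Atom tally by fragment:
  cyclopentane ring core → C:5 H:10
  (− 3 ring H displaced by substituents)
  + OC2H5 → C:2 H:5 O:1
  + I → I:1
  + OH → O:1 H:1
Element totals:
  C: 7
  H: 13
  I: 1
  O: 2

7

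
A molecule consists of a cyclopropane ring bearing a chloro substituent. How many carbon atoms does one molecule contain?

Atom tally by fragment:
  cyclopropane ring core → C:3 H:6
  (− 1 ring H displaced by substituents)
  + Cl → Cl:1
Element totals:
  C: 3
  H: 5
  Cl: 1

3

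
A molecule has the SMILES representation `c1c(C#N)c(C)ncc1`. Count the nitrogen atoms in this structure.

Atom tally by fragment:
  pyridine ring core → C:5 H:5 N:1
  (− 2 ring H displaced by substituents)
  + CN → C:1 N:1
  + CH3 → C:1 H:3
Element totals:
  C: 7
  H: 6
  N: 2

2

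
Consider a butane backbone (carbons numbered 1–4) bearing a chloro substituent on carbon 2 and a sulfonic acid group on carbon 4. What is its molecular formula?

Atom tally by fragment:
  CH3 → C:1 H:3
  CH(Cl) → C:1 H:1 Cl:1
  CH2 → C:1 H:2
  CH2SO3H → C:1 H:3 S:1 O:3
Element totals:
  C: 4
  H: 9
  Cl: 1
  O: 3
  S: 1

C4H9ClO3S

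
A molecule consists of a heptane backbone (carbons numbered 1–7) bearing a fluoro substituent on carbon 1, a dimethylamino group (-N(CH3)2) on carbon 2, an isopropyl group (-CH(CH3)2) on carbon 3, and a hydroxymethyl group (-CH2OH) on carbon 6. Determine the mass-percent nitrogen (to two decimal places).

Atom tally by fragment:
  FCH2 → C:1 H:2 F:1
  CH(N(CH3)2) → C:3 H:7 N:1
  CH(CH(CH3)2) → C:4 H:8
  CH2 → C:1 H:2
  CH2 → C:1 H:2
  CH(CH2OH) → C:2 H:4 O:1
  CH3 → C:1 H:3
Element totals:
  C: 13
  H: 28
  F: 1
  N: 1
  O: 1
Molecular formula: C13H28FNO.
Molar mass = 233.371 g/mol.
Mass from N: 1 × 14.007 = 14.007 g/mol.
%N = 14.007 / 233.371 × 100 = 6.00%.

6.00%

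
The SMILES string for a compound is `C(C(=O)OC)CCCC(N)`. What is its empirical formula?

Atom tally by fragment:
  CH3OOCCH2 → C:3 H:5 O:2
  CH2 → C:1 H:2
  CH2 → C:1 H:2
  CH2 → C:1 H:2
  CH2NH2 → C:1 H:4 N:1
Element totals:
  C: 7
  H: 15
  N: 1
  O: 2
Molecular formula: C7H15NO2.
gcd of subscripts (7, 15, 1, 2) = 1, so the empirical formula equals the molecular formula.

C7H15NO2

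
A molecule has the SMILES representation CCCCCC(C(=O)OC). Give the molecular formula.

Atom tally by fragment:
  CH3 → C:1 H:3
  CH2 → C:1 H:2
  CH2 → C:1 H:2
  CH2 → C:1 H:2
  CH2 → C:1 H:2
  CH2COOCH3 → C:3 H:5 O:2
Element totals:
  C: 8
  H: 16
  O: 2

C8H16O2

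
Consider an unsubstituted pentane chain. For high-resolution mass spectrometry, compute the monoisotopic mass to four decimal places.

72.0939

Atom tally by fragment:
  CH3 → C:1 H:3
  CH2 → C:1 H:2
  CH2 → C:1 H:2
  CH2 → C:1 H:2
  CH3 → C:1 H:3
Element totals:
  C: 5
  H: 12
Molecular formula: C5H12.
  M = 5(12.0) + 12(1.007825)
    = 60.000000 + 12.093900 = 72.093900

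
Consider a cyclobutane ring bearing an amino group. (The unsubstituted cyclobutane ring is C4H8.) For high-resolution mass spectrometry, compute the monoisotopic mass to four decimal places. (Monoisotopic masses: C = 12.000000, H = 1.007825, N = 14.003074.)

Atom tally by fragment:
  cyclobutane ring core → C:4 H:8
  (− 1 ring H displaced by substituents)
  + NH2 → N:1 H:2
Element totals:
  C: 4
  H: 9
  N: 1
Molecular formula: C4H9N.
  M = 4(12.0) + 9(1.007825) + 14.003074
    = 48.000000 + 9.070425 + 14.003074 = 71.073499

71.0735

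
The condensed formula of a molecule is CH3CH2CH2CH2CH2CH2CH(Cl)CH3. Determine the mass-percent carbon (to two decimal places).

Atom tally by fragment:
  CH3 → C:1 H:3
  CH2 → C:1 H:2
  CH2 → C:1 H:2
  CH2 → C:1 H:2
  CH2 → C:1 H:2
  CH2 → C:1 H:2
  CH(Cl) → C:1 H:1 Cl:1
  CH3 → C:1 H:3
Element totals:
  C: 8
  H: 17
  Cl: 1
Molecular formula: C8H17Cl.
Molar mass = 148.674 g/mol.
Mass from C: 8 × 12.011 = 96.088 g/mol.
%C = 96.088 / 148.674 × 100 = 64.63%.

64.63%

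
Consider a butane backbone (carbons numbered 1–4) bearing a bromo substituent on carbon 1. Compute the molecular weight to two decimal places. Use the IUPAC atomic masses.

Atom tally by fragment:
  BrCH2 → C:1 H:2 Br:1
  CH2 → C:1 H:2
  CH2 → C:1 H:2
  CH3 → C:1 H:3
Element totals:
  C: 4
  H: 9
  Br: 1
Molecular formula: C4H9Br.
  M = 4(12.011) + 9(1.008) + 79.904
    = 48.044 + 9.072 + 79.904 = 137.020

137.02 g/mol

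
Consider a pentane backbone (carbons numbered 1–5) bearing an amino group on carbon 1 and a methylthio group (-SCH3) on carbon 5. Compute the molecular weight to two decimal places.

133.25 g/mol

Atom tally by fragment:
  H2NCH2 → C:1 H:4 N:1
  CH2 → C:1 H:2
  CH2 → C:1 H:2
  CH2 → C:1 H:2
  CH2SCH3 → C:2 H:5 S:1
Element totals:
  C: 6
  H: 15
  N: 1
  S: 1
Molecular formula: C6H15NS.
  M = 6(12.011) + 15(1.008) + 14.007 + 32.06
    = 72.066 + 15.120 + 14.007 + 32.060 = 133.253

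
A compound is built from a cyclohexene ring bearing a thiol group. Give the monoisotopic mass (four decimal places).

Atom tally by fragment:
  cyclohexene ring core → C:6 H:10
  (− 1 ring H displaced by substituents)
  + SH → S:1 H:1
Element totals:
  C: 6
  H: 10
  S: 1
Molecular formula: C6H10S.
  M = 6(12.0) + 10(1.007825) + 31.972071
    = 72.000000 + 10.078250 + 31.972071 = 114.050321

114.0503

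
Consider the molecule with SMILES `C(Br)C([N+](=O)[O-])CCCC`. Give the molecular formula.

C6H12BrNO2

Atom tally by fragment:
  BrCH2 → C:1 H:2 Br:1
  CH(NO2) → C:1 H:1 N:1 O:2
  CH2 → C:1 H:2
  CH2 → C:1 H:2
  CH2 → C:1 H:2
  CH3 → C:1 H:3
Element totals:
  C: 6
  H: 12
  Br: 1
  N: 1
  O: 2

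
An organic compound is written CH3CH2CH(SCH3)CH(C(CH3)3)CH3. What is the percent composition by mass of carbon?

68.89%

Atom tally by fragment:
  CH3 → C:1 H:3
  CH2 → C:1 H:2
  CH(SCH3) → C:2 H:4 S:1
  CH(C(CH3)3) → C:5 H:10
  CH3 → C:1 H:3
Element totals:
  C: 10
  H: 22
  S: 1
Molecular formula: C10H22S.
Molar mass = 174.346 g/mol.
Mass from C: 10 × 12.011 = 120.110 g/mol.
%C = 120.110 / 174.346 × 100 = 68.89%.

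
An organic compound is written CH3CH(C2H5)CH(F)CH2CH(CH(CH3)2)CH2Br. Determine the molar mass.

253.20 g/mol

Element totals:
  C: 11
  H: 22
  Br: 1
  F: 1
Molecular formula: C11H22BrF.
  M = 11(12.011) + 22(1.008) + 79.904 + 18.998
    = 132.121 + 22.176 + 79.904 + 18.998 = 253.199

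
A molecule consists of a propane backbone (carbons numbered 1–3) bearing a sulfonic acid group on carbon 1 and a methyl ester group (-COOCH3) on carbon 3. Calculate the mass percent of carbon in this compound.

32.96%

Atom tally by fragment:
  HO3SCH2 → C:1 H:3 S:1 O:3
  CH2 → C:1 H:2
  CH2COOCH3 → C:3 H:5 O:2
Element totals:
  C: 5
  H: 10
  O: 5
  S: 1
Molecular formula: C5H10O5S.
Molar mass = 182.190 g/mol.
Mass from C: 5 × 12.011 = 60.055 g/mol.
%C = 60.055 / 182.190 × 100 = 32.96%.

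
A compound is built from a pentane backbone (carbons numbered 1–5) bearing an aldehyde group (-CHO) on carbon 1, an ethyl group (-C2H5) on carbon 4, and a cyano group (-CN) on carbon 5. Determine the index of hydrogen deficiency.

Atom tally by fragment:
  OHCCH2 → C:2 H:3 O:1
  CH2 → C:1 H:2
  CH2 → C:1 H:2
  CH(C2H5) → C:3 H:6
  CH2CN → C:2 H:2 N:1
Element totals:
  C: 9
  H: 15
  N: 1
  O: 1
Molecular formula: C9H15NO.
DoU = (2C + 2 + N − H − X) / 2 = (2·9 + 2 + 1 − 15 − 0) / 2 = 3.

3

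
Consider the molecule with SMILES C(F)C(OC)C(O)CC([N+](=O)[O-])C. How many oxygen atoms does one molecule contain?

Atom tally by fragment:
  FCH2 → C:1 H:2 F:1
  CH(OCH3) → C:2 H:4 O:1
  CH(OH) → C:1 H:2 O:1
  CH2 → C:1 H:2
  CH(NO2) → C:1 H:1 N:1 O:2
  CH3 → C:1 H:3
Element totals:
  C: 7
  H: 14
  F: 1
  N: 1
  O: 4

4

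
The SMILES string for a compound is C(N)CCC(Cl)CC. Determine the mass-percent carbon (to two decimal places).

Atom tally by fragment:
  H2NCH2 → C:1 H:4 N:1
  CH2 → C:1 H:2
  CH2 → C:1 H:2
  CH(Cl) → C:1 H:1 Cl:1
  CH2 → C:1 H:2
  CH3 → C:1 H:3
Element totals:
  C: 6
  H: 14
  Cl: 1
  N: 1
Molecular formula: C6H14ClN.
Molar mass = 135.635 g/mol.
Mass from C: 6 × 12.011 = 72.066 g/mol.
%C = 72.066 / 135.635 × 100 = 53.13%.

53.13%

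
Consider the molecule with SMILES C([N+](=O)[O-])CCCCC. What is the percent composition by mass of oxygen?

Atom tally by fragment:
  O2NCH2 → C:1 H:2 N:1 O:2
  CH2 → C:1 H:2
  CH2 → C:1 H:2
  CH2 → C:1 H:2
  CH2 → C:1 H:2
  CH3 → C:1 H:3
Element totals:
  C: 6
  H: 13
  N: 1
  O: 2
Molecular formula: C6H13NO2.
Molar mass = 131.175 g/mol.
Mass from O: 2 × 15.999 = 31.998 g/mol.
%O = 31.998 / 131.175 × 100 = 24.39%.

24.39%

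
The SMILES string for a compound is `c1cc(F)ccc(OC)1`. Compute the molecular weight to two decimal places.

126.13 g/mol

Atom tally by fragment:
  benzene ring core → C:6 H:6
  (− 2 ring H displaced by substituents)
  + F → F:1
  + OCH3 → C:1 H:3 O:1
Element totals:
  C: 7
  H: 7
  F: 1
  O: 1
Molecular formula: C7H7FO.
  M = 7(12.011) + 7(1.008) + 18.998 + 15.999
    = 84.077 + 7.056 + 18.998 + 15.999 = 126.130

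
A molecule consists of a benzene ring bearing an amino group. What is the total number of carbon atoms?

Atom tally by fragment:
  benzene ring core → C:6 H:6
  (− 1 ring H displaced by substituents)
  + NH2 → N:1 H:2
Element totals:
  C: 6
  H: 7
  N: 1

6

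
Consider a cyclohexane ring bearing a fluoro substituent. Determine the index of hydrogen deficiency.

1

Atom tally by fragment:
  cyclohexane ring core → C:6 H:12
  (− 1 ring H displaced by substituents)
  + F → F:1
Element totals:
  C: 6
  H: 11
  F: 1
Molecular formula: C6H11F.
DoU = (2C + 2 + N − H − X) / 2 = (2·6 + 2 + 0 − 11 − 1) / 2 = 1.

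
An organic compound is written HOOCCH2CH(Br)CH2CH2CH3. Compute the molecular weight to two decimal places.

Element totals:
  C: 6
  H: 11
  Br: 1
  O: 2
Molecular formula: C6H11BrO2.
  M = 6(12.011) + 11(1.008) + 79.904 + 2(15.999)
    = 72.066 + 11.088 + 79.904 + 31.998 = 195.056

195.06 g/mol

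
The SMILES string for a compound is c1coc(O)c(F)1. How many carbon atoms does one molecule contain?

4

Atom tally by fragment:
  furan ring core → C:4 H:4 O:1
  (− 2 ring H displaced by substituents)
  + OH → O:1 H:1
  + F → F:1
Element totals:
  C: 4
  H: 3
  F: 1
  O: 2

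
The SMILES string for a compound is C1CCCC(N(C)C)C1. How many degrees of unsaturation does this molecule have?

Atom tally by fragment:
  cyclohexane ring core → C:6 H:12
  (− 1 ring H displaced by substituents)
  + N(CH3)2 → N:1 C:2 H:6
Element totals:
  C: 8
  H: 17
  N: 1
Molecular formula: C8H17N.
DoU = (2C + 2 + N − H − X) / 2 = (2·8 + 2 + 1 − 17 − 0) / 2 = 1.

1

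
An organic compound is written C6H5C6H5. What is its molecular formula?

C12H10

Element totals:
  C: 12
  H: 10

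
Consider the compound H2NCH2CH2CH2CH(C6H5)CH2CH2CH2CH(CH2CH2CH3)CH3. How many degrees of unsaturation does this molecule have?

Atom tally by fragment:
  H2NCH2 → C:1 H:4 N:1
  CH2 → C:1 H:2
  CH2 → C:1 H:2
  CH(C6H5) → C:7 H:6
  CH2 → C:1 H:2
  CH2 → C:1 H:2
  CH2 → C:1 H:2
  CH(CH2CH2CH3) → C:4 H:8
  CH3 → C:1 H:3
Element totals:
  C: 18
  H: 31
  N: 1
Molecular formula: C18H31N.
DoU = (2C + 2 + N − H − X) / 2 = (2·18 + 2 + 1 − 31 − 0) / 2 = 4.

4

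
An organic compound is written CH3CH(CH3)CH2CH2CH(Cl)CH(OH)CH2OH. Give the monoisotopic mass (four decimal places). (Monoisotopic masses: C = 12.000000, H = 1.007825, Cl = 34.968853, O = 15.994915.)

Atom tally by fragment:
  CH3 → C:1 H:3
  CH(CH3) → C:2 H:4
  CH2 → C:1 H:2
  CH2 → C:1 H:2
  CH(Cl) → C:1 H:1 Cl:1
  CH(OH) → C:1 H:2 O:1
  CH2OH → C:1 H:3 O:1
Element totals:
  C: 8
  H: 17
  Cl: 1
  O: 2
Molecular formula: C8H17ClO2.
  M = 8(12.0) + 17(1.007825) + 34.968853 + 2(15.994915)
    = 96.000000 + 17.133025 + 34.968853 + 31.989830 = 180.091708

180.0917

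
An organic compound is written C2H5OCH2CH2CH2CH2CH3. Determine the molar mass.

116.20 g/mol

Element totals:
  C: 7
  H: 16
  O: 1
Molecular formula: C7H16O.
  M = 7(12.011) + 16(1.008) + 15.999
    = 84.077 + 16.128 + 15.999 = 116.204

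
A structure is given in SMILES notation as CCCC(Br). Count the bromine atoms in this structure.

Atom tally by fragment:
  CH3 → C:1 H:3
  CH2 → C:1 H:2
  CH2 → C:1 H:2
  CH2Br → C:1 H:2 Br:1
Element totals:
  C: 4
  H: 9
  Br: 1

1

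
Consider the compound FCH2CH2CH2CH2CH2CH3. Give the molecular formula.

C6H13F

Atom tally by fragment:
  FCH2 → C:1 H:2 F:1
  CH2 → C:1 H:2
  CH2 → C:1 H:2
  CH2 → C:1 H:2
  CH2 → C:1 H:2
  CH3 → C:1 H:3
Element totals:
  C: 6
  H: 13
  F: 1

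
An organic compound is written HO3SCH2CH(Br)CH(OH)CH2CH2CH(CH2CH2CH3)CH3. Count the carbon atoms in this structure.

Atom tally by fragment:
  HO3SCH2 → C:1 H:3 S:1 O:3
  CH(Br) → C:1 H:1 Br:1
  CH(OH) → C:1 H:2 O:1
  CH2 → C:1 H:2
  CH2 → C:1 H:2
  CH(CH2CH2CH3) → C:4 H:8
  CH3 → C:1 H:3
Element totals:
  C: 10
  H: 21
  Br: 1
  O: 4
  S: 1

10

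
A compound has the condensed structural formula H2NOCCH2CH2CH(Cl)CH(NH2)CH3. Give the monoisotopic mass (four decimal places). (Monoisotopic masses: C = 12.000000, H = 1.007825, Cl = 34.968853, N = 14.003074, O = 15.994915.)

164.0716

Atom tally by fragment:
  H2NOCCH2 → C:2 H:4 O:1 N:1
  CH2 → C:1 H:2
  CH(Cl) → C:1 H:1 Cl:1
  CH(NH2) → C:1 H:3 N:1
  CH3 → C:1 H:3
Element totals:
  C: 6
  H: 13
  Cl: 1
  N: 2
  O: 1
Molecular formula: C6H13ClN2O.
  M = 6(12.0) + 13(1.007825) + 34.968853 + 2(14.003074) + 15.994915
    = 72.000000 + 13.101725 + 34.968853 + 28.006148 + 15.994915 = 164.071641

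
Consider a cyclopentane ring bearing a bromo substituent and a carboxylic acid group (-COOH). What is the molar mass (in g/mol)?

Atom tally by fragment:
  cyclopentane ring core → C:5 H:10
  (− 2 ring H displaced by substituents)
  + Br → Br:1
  + COOH → C:1 H:1 O:2
Element totals:
  C: 6
  H: 9
  Br: 1
  O: 2
Molecular formula: C6H9BrO2.
  M = 6(12.011) + 9(1.008) + 79.904 + 2(15.999)
    = 72.066 + 9.072 + 79.904 + 31.998 = 193.040

193.04 g/mol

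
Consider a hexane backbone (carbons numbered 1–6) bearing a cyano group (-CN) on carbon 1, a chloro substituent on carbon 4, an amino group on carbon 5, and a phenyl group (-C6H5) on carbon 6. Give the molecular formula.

C13H17ClN2

Atom tally by fragment:
  NCCH2 → C:2 H:2 N:1
  CH2 → C:1 H:2
  CH2 → C:1 H:2
  CH(Cl) → C:1 H:1 Cl:1
  CH(NH2) → C:1 H:3 N:1
  CH2C6H5 → C:7 H:7
Element totals:
  C: 13
  H: 17
  Cl: 1
  N: 2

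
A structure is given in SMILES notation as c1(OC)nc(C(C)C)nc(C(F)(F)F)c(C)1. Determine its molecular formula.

Atom tally by fragment:
  pyrimidine ring core → C:4 H:4 N:2
  (− 4 ring H displaced by substituents)
  + OCH3 → C:1 H:3 O:1
  + CH(CH3)2 → C:3 H:7
  + CF3 → C:1 F:3
  + CH3 → C:1 H:3
Element totals:
  C: 10
  H: 13
  F: 3
  N: 2
  O: 1

C10H13F3N2O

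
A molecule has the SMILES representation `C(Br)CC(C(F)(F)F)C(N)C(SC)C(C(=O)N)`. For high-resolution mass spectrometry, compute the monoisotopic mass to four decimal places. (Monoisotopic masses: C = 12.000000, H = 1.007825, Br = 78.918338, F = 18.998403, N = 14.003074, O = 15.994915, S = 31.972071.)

Atom tally by fragment:
  BrCH2 → C:1 H:2 Br:1
  CH2 → C:1 H:2
  CH(CF3) → C:2 H:1 F:3
  CH(NH2) → C:1 H:3 N:1
  CH(SCH3) → C:2 H:4 S:1
  CH2CONH2 → C:2 H:4 O:1 N:1
Element totals:
  C: 9
  H: 16
  Br: 1
  F: 3
  N: 2
  O: 1
  S: 1
Molecular formula: C9H16BrF3N2OS.
  M = 9(12.0) + 16(1.007825) + 78.918338 + 3(18.998403) + 2(14.003074) + 15.994915 + 31.972071
    = 108.000000 + 16.125200 + 78.918338 + 56.995209 + 28.006148 + 15.994915 + 31.972071 = 336.011881

336.0119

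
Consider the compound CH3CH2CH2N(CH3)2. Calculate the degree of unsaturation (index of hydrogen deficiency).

0

Element totals:
  C: 5
  H: 13
  N: 1
Molecular formula: C5H13N.
DoU = (2C + 2 + N − H − X) / 2 = (2·5 + 2 + 1 − 13 − 0) / 2 = 0.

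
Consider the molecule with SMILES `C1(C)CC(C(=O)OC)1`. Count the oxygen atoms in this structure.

2

Atom tally by fragment:
  cyclopropane ring core → C:3 H:6
  (− 2 ring H displaced by substituents)
  + CH3 → C:1 H:3
  + COOCH3 → C:2 H:3 O:2
Element totals:
  C: 6
  H: 10
  O: 2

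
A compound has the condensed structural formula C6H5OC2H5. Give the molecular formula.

Atom tally by fragment:
  benzene ring core → C:6 H:6
  (− 1 ring H displaced by substituents)
  + OC2H5 → C:2 H:5 O:1
Element totals:
  C: 8
  H: 10
  O: 1

C8H10O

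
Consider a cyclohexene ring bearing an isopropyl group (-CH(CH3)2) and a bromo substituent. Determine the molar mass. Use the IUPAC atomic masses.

Atom tally by fragment:
  cyclohexene ring core → C:6 H:10
  (− 2 ring H displaced by substituents)
  + CH(CH3)2 → C:3 H:7
  + Br → Br:1
Element totals:
  C: 9
  H: 15
  Br: 1
Molecular formula: C9H15Br.
  M = 9(12.011) + 15(1.008) + 79.904
    = 108.099 + 15.120 + 79.904 = 203.123

203.12 g/mol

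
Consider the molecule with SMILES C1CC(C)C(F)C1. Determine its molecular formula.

C6H11F

Atom tally by fragment:
  cyclopentane ring core → C:5 H:10
  (− 2 ring H displaced by substituents)
  + CH3 → C:1 H:3
  + F → F:1
Element totals:
  C: 6
  H: 11
  F: 1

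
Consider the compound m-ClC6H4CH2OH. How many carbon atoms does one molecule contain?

7

Element totals:
  C: 7
  H: 7
  Cl: 1
  O: 1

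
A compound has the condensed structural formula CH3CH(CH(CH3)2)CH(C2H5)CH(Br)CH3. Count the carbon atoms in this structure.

Element totals:
  C: 10
  H: 21
  Br: 1

10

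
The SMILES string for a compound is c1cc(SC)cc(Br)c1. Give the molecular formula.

C7H7BrS

Atom tally by fragment:
  benzene ring core → C:6 H:6
  (− 2 ring H displaced by substituents)
  + SCH3 → C:1 H:3 S:1
  + Br → Br:1
Element totals:
  C: 7
  H: 7
  Br: 1
  S: 1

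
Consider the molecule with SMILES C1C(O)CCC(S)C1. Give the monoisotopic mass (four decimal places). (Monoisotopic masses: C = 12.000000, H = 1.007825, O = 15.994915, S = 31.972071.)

Atom tally by fragment:
  cyclohexane ring core → C:6 H:12
  (− 2 ring H displaced by substituents)
  + OH → O:1 H:1
  + SH → S:1 H:1
Element totals:
  C: 6
  H: 12
  O: 1
  S: 1
Molecular formula: C6H12OS.
  M = 6(12.0) + 12(1.007825) + 15.994915 + 31.972071
    = 72.000000 + 12.093900 + 15.994915 + 31.972071 = 132.060886

132.0609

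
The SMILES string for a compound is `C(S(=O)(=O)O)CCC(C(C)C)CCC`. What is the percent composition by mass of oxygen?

Atom tally by fragment:
  HO3SCH2 → C:1 H:3 S:1 O:3
  CH2 → C:1 H:2
  CH2 → C:1 H:2
  CH(CH(CH3)2) → C:4 H:8
  CH2 → C:1 H:2
  CH2 → C:1 H:2
  CH3 → C:1 H:3
Element totals:
  C: 10
  H: 22
  O: 3
  S: 1
Molecular formula: C10H22O3S.
Molar mass = 222.343 g/mol.
Mass from O: 3 × 15.999 = 47.997 g/mol.
%O = 47.997 / 222.343 × 100 = 21.59%.

21.59%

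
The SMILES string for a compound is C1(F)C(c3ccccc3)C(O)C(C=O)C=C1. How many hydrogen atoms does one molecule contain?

Atom tally by fragment:
  cyclohexene ring core → C:6 H:10
  (− 4 ring H displaced by substituents)
  + F → F:1
  + C6H5 → C:6 H:5
  + OH → O:1 H:1
  + CHO → C:1 H:1 O:1
Element totals:
  C: 13
  H: 13
  F: 1
  O: 2

13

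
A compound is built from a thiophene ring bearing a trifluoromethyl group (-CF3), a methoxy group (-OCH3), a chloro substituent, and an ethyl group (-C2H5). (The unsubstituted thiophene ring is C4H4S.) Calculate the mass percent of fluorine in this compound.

Atom tally by fragment:
  thiophene ring core → C:4 H:4 S:1
  (− 4 ring H displaced by substituents)
  + CF3 → C:1 F:3
  + OCH3 → C:1 H:3 O:1
  + Cl → Cl:1
  + C2H5 → C:2 H:5
Element totals:
  C: 8
  H: 8
  Cl: 1
  F: 3
  O: 1
  S: 1
Molecular formula: C8H8ClF3OS.
Molar mass = 244.655 g/mol.
Mass from F: 3 × 18.998 = 56.994 g/mol.
%F = 56.994 / 244.655 × 100 = 23.30%.

23.30%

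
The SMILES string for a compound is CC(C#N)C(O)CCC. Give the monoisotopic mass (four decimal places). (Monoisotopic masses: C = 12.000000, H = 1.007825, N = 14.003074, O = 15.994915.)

Atom tally by fragment:
  CH3 → C:1 H:3
  CH(CN) → C:2 H:1 N:1
  CH(OH) → C:1 H:2 O:1
  CH2 → C:1 H:2
  CH2 → C:1 H:2
  CH3 → C:1 H:3
Element totals:
  C: 7
  H: 13
  N: 1
  O: 1
Molecular formula: C7H13NO.
  M = 7(12.0) + 13(1.007825) + 14.003074 + 15.994915
    = 84.000000 + 13.101725 + 14.003074 + 15.994915 = 127.099714

127.0997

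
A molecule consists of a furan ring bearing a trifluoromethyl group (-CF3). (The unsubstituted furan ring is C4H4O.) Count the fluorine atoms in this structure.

3

Atom tally by fragment:
  furan ring core → C:4 H:4 O:1
  (− 1 ring H displaced by substituents)
  + CF3 → C:1 F:3
Element totals:
  C: 5
  H: 3
  F: 3
  O: 1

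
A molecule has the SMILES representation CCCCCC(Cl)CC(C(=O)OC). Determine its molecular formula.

Atom tally by fragment:
  CH3 → C:1 H:3
  CH2 → C:1 H:2
  CH2 → C:1 H:2
  CH2 → C:1 H:2
  CH2 → C:1 H:2
  CH(Cl) → C:1 H:1 Cl:1
  CH2 → C:1 H:2
  CH2COOCH3 → C:3 H:5 O:2
Element totals:
  C: 10
  H: 19
  Cl: 1
  O: 2

C10H19ClO2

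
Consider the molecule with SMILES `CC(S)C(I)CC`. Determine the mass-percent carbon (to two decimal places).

26.10%

Atom tally by fragment:
  CH3 → C:1 H:3
  CH(SH) → C:1 H:2 S:1
  CH(I) → C:1 H:1 I:1
  CH2 → C:1 H:2
  CH3 → C:1 H:3
Element totals:
  C: 5
  H: 11
  I: 1
  S: 1
Molecular formula: C5H11IS.
Molar mass = 230.107 g/mol.
Mass from C: 5 × 12.011 = 60.055 g/mol.
%C = 60.055 / 230.107 × 100 = 26.10%.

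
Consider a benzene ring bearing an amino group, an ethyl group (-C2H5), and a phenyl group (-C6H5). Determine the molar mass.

Atom tally by fragment:
  benzene ring core → C:6 H:6
  (− 3 ring H displaced by substituents)
  + NH2 → N:1 H:2
  + C2H5 → C:2 H:5
  + C6H5 → C:6 H:5
Element totals:
  C: 14
  H: 15
  N: 1
Molecular formula: C14H15N.
  M = 14(12.011) + 15(1.008) + 14.007
    = 168.154 + 15.120 + 14.007 = 197.281

197.28 g/mol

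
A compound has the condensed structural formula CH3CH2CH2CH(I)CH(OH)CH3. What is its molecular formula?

C6H13IO

Element totals:
  C: 6
  H: 13
  I: 1
  O: 1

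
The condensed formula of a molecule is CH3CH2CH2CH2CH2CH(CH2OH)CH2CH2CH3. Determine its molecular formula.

Element totals:
  C: 10
  H: 22
  O: 1

C10H22O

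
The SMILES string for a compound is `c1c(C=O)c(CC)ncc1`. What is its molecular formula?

C8H9NO

Atom tally by fragment:
  pyridine ring core → C:5 H:5 N:1
  (− 2 ring H displaced by substituents)
  + CHO → C:1 H:1 O:1
  + C2H5 → C:2 H:5
Element totals:
  C: 8
  H: 9
  N: 1
  O: 1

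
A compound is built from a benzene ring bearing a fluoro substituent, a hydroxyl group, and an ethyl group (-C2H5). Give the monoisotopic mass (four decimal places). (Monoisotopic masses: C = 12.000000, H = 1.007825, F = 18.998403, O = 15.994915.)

140.0637

Atom tally by fragment:
  benzene ring core → C:6 H:6
  (− 3 ring H displaced by substituents)
  + F → F:1
  + OH → O:1 H:1
  + C2H5 → C:2 H:5
Element totals:
  C: 8
  H: 9
  F: 1
  O: 1
Molecular formula: C8H9FO.
  M = 8(12.0) + 9(1.007825) + 18.998403 + 15.994915
    = 96.000000 + 9.070425 + 18.998403 + 15.994915 = 140.063743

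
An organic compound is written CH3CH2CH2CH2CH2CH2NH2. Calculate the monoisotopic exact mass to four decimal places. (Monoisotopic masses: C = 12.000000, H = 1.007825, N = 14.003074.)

101.1204

Atom tally by fragment:
  CH3 → C:1 H:3
  CH2 → C:1 H:2
  CH2 → C:1 H:2
  CH2 → C:1 H:2
  CH2 → C:1 H:2
  CH2NH2 → C:1 H:4 N:1
Element totals:
  C: 6
  H: 15
  N: 1
Molecular formula: C6H15N.
  M = 6(12.0) + 15(1.007825) + 14.003074
    = 72.000000 + 15.117375 + 14.003074 = 101.120449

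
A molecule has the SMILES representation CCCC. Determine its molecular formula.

Atom tally by fragment:
  CH3 → C:1 H:3
  CH2 → C:1 H:2
  CH2 → C:1 H:2
  CH3 → C:1 H:3
Element totals:
  C: 4
  H: 10

C4H10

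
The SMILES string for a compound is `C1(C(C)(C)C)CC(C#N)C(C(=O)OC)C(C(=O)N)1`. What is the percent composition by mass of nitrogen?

11.10%

Atom tally by fragment:
  cyclopentane ring core → C:5 H:10
  (− 4 ring H displaced by substituents)
  + C(CH3)3 → C:4 H:9
  + CN → C:1 N:1
  + COOCH3 → C:2 H:3 O:2
  + CONH2 → C:1 H:2 O:1 N:1
Element totals:
  C: 13
  H: 20
  N: 2
  O: 3
Molecular formula: C13H20N2O3.
Molar mass = 252.314 g/mol.
Mass from N: 2 × 14.007 = 28.014 g/mol.
%N = 28.014 / 252.314 × 100 = 11.10%.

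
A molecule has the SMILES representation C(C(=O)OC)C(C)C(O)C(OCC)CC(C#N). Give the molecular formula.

C12H21NO4

Atom tally by fragment:
  CH3OOCCH2 → C:3 H:5 O:2
  CH(CH3) → C:2 H:4
  CH(OH) → C:1 H:2 O:1
  CH(OC2H5) → C:3 H:6 O:1
  CH2 → C:1 H:2
  CH2CN → C:2 H:2 N:1
Element totals:
  C: 12
  H: 21
  N: 1
  O: 4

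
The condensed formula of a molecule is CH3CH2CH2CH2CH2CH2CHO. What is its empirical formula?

Atom tally by fragment:
  CH3 → C:1 H:3
  CH2 → C:1 H:2
  CH2 → C:1 H:2
  CH2 → C:1 H:2
  CH2 → C:1 H:2
  CH2CHO → C:2 H:3 O:1
Element totals:
  C: 7
  H: 14
  O: 1
Molecular formula: C7H14O.
gcd of subscripts (7, 14, 1) = 1, so the empirical formula equals the molecular formula.

C7H14O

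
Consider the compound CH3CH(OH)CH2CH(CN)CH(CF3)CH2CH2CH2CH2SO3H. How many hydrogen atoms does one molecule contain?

18

Atom tally by fragment:
  CH3 → C:1 H:3
  CH(OH) → C:1 H:2 O:1
  CH2 → C:1 H:2
  CH(CN) → C:2 H:1 N:1
  CH(CF3) → C:2 H:1 F:3
  CH2 → C:1 H:2
  CH2 → C:1 H:2
  CH2 → C:1 H:2
  CH2SO3H → C:1 H:3 S:1 O:3
Element totals:
  C: 11
  H: 18
  F: 3
  N: 1
  O: 4
  S: 1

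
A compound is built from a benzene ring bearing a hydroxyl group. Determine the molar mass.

Atom tally by fragment:
  benzene ring core → C:6 H:6
  (− 1 ring H displaced by substituents)
  + OH → O:1 H:1
Element totals:
  C: 6
  H: 6
  O: 1
Molecular formula: C6H6O.
  M = 6(12.011) + 6(1.008) + 15.999
    = 72.066 + 6.048 + 15.999 = 94.113

94.11 g/mol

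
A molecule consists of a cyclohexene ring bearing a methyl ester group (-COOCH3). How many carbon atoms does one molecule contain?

Atom tally by fragment:
  cyclohexene ring core → C:6 H:10
  (− 1 ring H displaced by substituents)
  + COOCH3 → C:2 H:3 O:2
Element totals:
  C: 8
  H: 12
  O: 2

8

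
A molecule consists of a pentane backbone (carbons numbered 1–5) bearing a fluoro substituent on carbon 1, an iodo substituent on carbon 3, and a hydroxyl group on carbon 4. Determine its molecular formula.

Atom tally by fragment:
  FCH2 → C:1 H:2 F:1
  CH2 → C:1 H:2
  CH(I) → C:1 H:1 I:1
  CH(OH) → C:1 H:2 O:1
  CH3 → C:1 H:3
Element totals:
  C: 5
  H: 10
  F: 1
  I: 1
  O: 1

C5H10FIO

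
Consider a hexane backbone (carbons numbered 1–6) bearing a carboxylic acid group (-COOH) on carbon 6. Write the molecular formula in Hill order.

Atom tally by fragment:
  CH3 → C:1 H:3
  CH2 → C:1 H:2
  CH2 → C:1 H:2
  CH2 → C:1 H:2
  CH2 → C:1 H:2
  CH2COOH → C:2 H:3 O:2
Element totals:
  C: 7
  H: 14
  O: 2

C7H14O2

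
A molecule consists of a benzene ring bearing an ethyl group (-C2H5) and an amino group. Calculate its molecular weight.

121.18 g/mol

Atom tally by fragment:
  benzene ring core → C:6 H:6
  (− 2 ring H displaced by substituents)
  + C2H5 → C:2 H:5
  + NH2 → N:1 H:2
Element totals:
  C: 8
  H: 11
  N: 1
Molecular formula: C8H11N.
  M = 8(12.011) + 11(1.008) + 14.007
    = 96.088 + 11.088 + 14.007 = 121.183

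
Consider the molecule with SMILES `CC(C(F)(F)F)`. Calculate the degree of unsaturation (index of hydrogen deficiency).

0

Atom tally by fragment:
  CH3 → C:1 H:3
  CH2CF3 → C:2 H:2 F:3
Element totals:
  C: 3
  H: 5
  F: 3
Molecular formula: C3H5F3.
DoU = (2C + 2 + N − H − X) / 2 = (2·3 + 2 + 0 − 5 − 3) / 2 = 0.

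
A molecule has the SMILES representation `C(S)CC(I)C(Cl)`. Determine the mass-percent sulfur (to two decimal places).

12.80%

Atom tally by fragment:
  HSCH2 → C:1 H:3 S:1
  CH2 → C:1 H:2
  CH(I) → C:1 H:1 I:1
  CH2Cl → C:1 H:2 Cl:1
Element totals:
  C: 4
  H: 8
  Cl: 1
  I: 1
  S: 1
Molecular formula: C4H8ClIS.
Molar mass = 250.522 g/mol.
Mass from S: 1 × 32.06 = 32.060 g/mol.
%S = 32.060 / 250.522 × 100 = 12.80%.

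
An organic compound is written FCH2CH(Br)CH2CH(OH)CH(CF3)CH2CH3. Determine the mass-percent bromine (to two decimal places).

Atom tally by fragment:
  FCH2 → C:1 H:2 F:1
  CH(Br) → C:1 H:1 Br:1
  CH2 → C:1 H:2
  CH(OH) → C:1 H:2 O:1
  CH(CF3) → C:2 H:1 F:3
  CH2 → C:1 H:2
  CH3 → C:1 H:3
Element totals:
  C: 8
  H: 13
  Br: 1
  F: 4
  O: 1
Molecular formula: C8H13BrF4O.
Molar mass = 281.087 g/mol.
Mass from Br: 1 × 79.904 = 79.904 g/mol.
%Br = 79.904 / 281.087 × 100 = 28.43%.

28.43%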